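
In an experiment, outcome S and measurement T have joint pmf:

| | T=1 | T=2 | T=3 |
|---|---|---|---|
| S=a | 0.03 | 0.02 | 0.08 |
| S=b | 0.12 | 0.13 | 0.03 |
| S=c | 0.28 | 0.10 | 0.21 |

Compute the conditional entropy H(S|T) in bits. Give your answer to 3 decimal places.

1.227 bits

Marginals: p(S) = (0.1300, 0.2800, 0.5900), p(T) = (0.4300, 0.2500, 0.3200).
H(S|T) = Σ p(T) · H(S|T=·).
  T=1: p=0.4300, H(S|T=1) = 1.1849
  T=2: p=0.2500, H(S|T=2) = 1.3109
  T=3: p=0.3200, H(S|T=3) = 1.2190
Weighted sum = 1.227 bits.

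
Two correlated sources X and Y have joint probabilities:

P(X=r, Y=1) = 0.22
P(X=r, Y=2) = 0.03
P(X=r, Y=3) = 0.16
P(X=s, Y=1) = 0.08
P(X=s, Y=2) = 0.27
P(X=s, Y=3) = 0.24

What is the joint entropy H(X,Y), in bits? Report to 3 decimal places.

2.351 bits

H(X,Y) = −Σ p(x,y)·log₂ p(x,y) over all 6 cells.
  cell (r,1): −0.22·log₂0.22 = 0.4806
  cell (r,2): −0.03·log₂0.03 = 0.1518
  cell (r,3): −0.16·log₂0.16 = 0.4230
  cell (s,1): −0.08·log₂0.08 = 0.2915
  cell (s,2): −0.27·log₂0.27 = 0.5100
  cell (s,3): −0.24·log₂0.24 = 0.4941
Sum = 2.351 bits.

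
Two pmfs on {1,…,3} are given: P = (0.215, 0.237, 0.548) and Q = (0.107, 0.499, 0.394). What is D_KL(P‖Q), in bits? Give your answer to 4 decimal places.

0.2227 bits

D(P‖Q) = Σ p·log₂(p/q).
  0.215·log₂(0.215/0.107) = 0.21645
  0.237·log₂(0.237/0.499) = -0.25457
  0.548·log₂(0.548/0.394) = 0.26084
D(P‖Q) = 0.2227 bits.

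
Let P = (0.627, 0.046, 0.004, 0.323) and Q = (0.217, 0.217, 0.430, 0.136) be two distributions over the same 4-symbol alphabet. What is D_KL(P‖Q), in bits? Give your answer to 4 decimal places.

D(P‖Q) = Σ p·log₂(p/q).
  0.627·log₂(0.627/0.217) = 0.95979
  0.046·log₂(0.046/0.217) = -0.10295
  0.004·log₂(0.004/0.430) = -0.02699
  0.323·log₂(0.323/0.136) = 0.40308
D(P‖Q) = 1.2329 bits.

1.2329 bits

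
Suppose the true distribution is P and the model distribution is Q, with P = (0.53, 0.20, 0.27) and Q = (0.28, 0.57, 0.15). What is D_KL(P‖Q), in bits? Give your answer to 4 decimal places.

D(P‖Q) = Σ p·log₂(p/q).
  0.53·log₂(0.53/0.28) = 0.48790
  0.20·log₂(0.20/0.57) = -0.30219
  0.27·log₂(0.27/0.15) = 0.22896
D(P‖Q) = 0.4147 bits.

0.4147 bits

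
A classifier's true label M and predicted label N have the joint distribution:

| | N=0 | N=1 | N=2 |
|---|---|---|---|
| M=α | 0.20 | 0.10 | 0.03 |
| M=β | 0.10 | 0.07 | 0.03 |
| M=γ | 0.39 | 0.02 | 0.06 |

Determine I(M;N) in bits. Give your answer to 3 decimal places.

Marginals: p(M) = (0.3300, 0.2000, 0.4700), p(N) = (0.6900, 0.1900, 0.1200).
I(M;N) = Σ p(x,y)·log₂[p(x,y)/(p(x)p(y))].
  (α,0): 0.20·log₂(0.8783) = -0.0374
  (α,1): 0.10·log₂(1.5949) = 0.0673
  (α,2): 0.03·log₂(0.7576) = -0.0120
  (β,0): 0.10·log₂(0.7246) = -0.0465
  (β,1): 0.07·log₂(1.8421) = 0.0617
  (β,2): 0.03·log₂(1.2500) = 0.0097
  (γ,0): 0.39·log₂(1.2026) = 0.1038
  (γ,1): 0.02·log₂(0.2240) = -0.0432
  (γ,2): 0.06·log₂(1.0638) = 0.0054
Sum = 0.109 bits.

0.109 bits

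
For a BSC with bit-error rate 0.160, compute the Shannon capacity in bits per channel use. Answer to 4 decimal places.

0.3657 bits

Binary symmetric channel: C = 1 − h₂(ε) where h₂ is the binary entropy function.
h₂(0.160) = −0.160·log₂0.160 − 0.840·log₂0.840 = 0.6343.
C = 1 − 0.6343 = 0.3657 bits per channel use.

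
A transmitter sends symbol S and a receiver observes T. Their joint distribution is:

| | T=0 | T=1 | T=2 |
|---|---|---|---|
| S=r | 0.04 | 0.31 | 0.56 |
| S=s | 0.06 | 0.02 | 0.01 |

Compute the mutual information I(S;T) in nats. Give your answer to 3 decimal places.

Marginals: p(S) = (0.9100, 0.0900), p(T) = (0.1000, 0.3300, 0.5700).
I(S;T) = Σ p(x,y)·ln[p(x,y)/(p(x)p(y))].
  (r,0): 0.04·ln(0.4396) = -0.0329
  (r,1): 0.31·ln(1.0323) = 0.0099
  (r,2): 0.56·ln(1.0796) = 0.0429
  (s,0): 0.06·ln(6.6667) = 0.1138
  (s,1): 0.02·ln(0.6734) = -0.0079
  (s,2): 0.01·ln(0.1949) = -0.0164
Sum = 0.109 nats.

0.109 nats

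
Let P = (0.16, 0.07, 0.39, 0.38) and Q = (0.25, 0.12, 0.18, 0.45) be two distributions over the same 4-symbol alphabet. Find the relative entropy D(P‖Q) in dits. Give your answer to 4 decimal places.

D(P‖Q) = Σ p·log₁₀(p/q).
  0.16·log₁₀(0.16/0.25) = -0.03101
  0.07·log₁₀(0.07/0.12) = -0.01639
  0.39·log₁₀(0.39/0.18) = 0.13096
  0.38·log₁₀(0.38/0.45) = -0.02790
D(P‖Q) = 0.0557 dits.

0.0557 dits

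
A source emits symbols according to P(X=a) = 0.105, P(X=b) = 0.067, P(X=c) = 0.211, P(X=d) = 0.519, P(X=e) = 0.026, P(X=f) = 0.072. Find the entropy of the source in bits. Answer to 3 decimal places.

1.978 bits

H(X) = −Σ p·log₂ p.
  −(0.105)·log₂(0.105) = 0.3414
  −(0.067)·log₂(0.067) = 0.2613
  −(0.211)·log₂(0.211) = 0.4736
  −(0.519)·log₂(0.519) = 0.4911
  −(0.026)·log₂(0.026) = 0.1369
  −(0.072)·log₂(0.072) = 0.2733
Sum: 0.3414 + 0.2613 + 0.4736 + 0.4911 + 0.1369 + 0.2733 = 1.978 bits.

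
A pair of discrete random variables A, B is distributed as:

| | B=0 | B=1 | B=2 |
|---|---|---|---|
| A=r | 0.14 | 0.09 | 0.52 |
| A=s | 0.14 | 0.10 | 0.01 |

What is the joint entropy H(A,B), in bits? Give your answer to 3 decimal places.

H(A,B) = −Σ p(x,y)·log₂ p(x,y) over all 6 cells.
  cell (r,0): −0.14·log₂0.14 = 0.3971
  cell (r,1): −0.09·log₂0.09 = 0.3127
  cell (r,2): −0.52·log₂0.52 = 0.4906
  cell (s,0): −0.14·log₂0.14 = 0.3971
  cell (s,1): −0.10·log₂0.10 = 0.3322
  cell (s,2): −0.01·log₂0.01 = 0.0664
Sum = 1.996 bits.

1.996 bits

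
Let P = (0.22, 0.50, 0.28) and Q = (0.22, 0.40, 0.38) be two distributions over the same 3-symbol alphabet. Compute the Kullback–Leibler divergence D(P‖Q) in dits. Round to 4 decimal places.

0.0113 dits

D(P‖Q) = Σ p·log₁₀(p/q).
  0.22·log₁₀(0.22/0.22) = 0.00000
  0.50·log₁₀(0.50/0.40) = 0.04846
  0.28·log₁₀(0.28/0.38) = -0.03714
D(P‖Q) = 0.0113 dits.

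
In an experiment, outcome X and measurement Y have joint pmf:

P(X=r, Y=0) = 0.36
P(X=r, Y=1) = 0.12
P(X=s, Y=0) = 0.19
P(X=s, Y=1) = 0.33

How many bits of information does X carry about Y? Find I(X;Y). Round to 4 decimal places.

Marginals: p(X) = (0.4800, 0.5200), p(Y) = (0.5500, 0.4500).
I(X;Y) = Σ p(x,y)·log₂[p(x,y)/(p(x)p(y))].
  (r,0): 0.36·log₂(1.3636) = 0.16109
  (r,1): 0.12·log₂(0.5556) = -0.10176
  (s,0): 0.19·log₂(0.6643) = -0.11210
  (s,1): 0.33·log₂(1.4103) = 0.16367
Sum = 0.1109 bits.

0.1109 bits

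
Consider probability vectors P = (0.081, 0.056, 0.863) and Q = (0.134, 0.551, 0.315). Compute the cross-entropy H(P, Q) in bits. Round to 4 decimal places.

1.7213 bits

H(P,Q) = −Σ p·log₂ q.
  −0.081·log₂(0.134) = 0.23488
  −0.056·log₂(0.551) = 0.04815
  −0.863·log₂(0.315) = 1.43826
H(P,Q) = 1.7213 bits.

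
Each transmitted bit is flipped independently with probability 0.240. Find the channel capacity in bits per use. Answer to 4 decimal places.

0.2050 bits

Binary symmetric channel: C = 1 − h₂(ε) where h₂ is the binary entropy function.
h₂(0.240) = −0.240·log₂0.240 − 0.760·log₂0.760 = 0.7950.
C = 1 − 0.7950 = 0.2050 bits per channel use.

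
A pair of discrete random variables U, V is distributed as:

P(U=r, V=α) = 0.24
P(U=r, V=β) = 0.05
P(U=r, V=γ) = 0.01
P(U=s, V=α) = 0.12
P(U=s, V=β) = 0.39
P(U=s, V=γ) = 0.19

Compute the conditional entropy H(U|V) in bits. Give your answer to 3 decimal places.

0.613 bits

Marginals: p(U) = (0.3000, 0.7000), p(V) = (0.3600, 0.4400, 0.2000).
H(U|V) = Σ p(V) · H(U|V=·).
  V=α: p=0.3600, H(U|V=α) = 0.9183
  V=β: p=0.4400, H(U|V=β) = 0.5108
  V=γ: p=0.2000, H(U|V=γ) = 0.2864
Weighted sum = 0.613 bits.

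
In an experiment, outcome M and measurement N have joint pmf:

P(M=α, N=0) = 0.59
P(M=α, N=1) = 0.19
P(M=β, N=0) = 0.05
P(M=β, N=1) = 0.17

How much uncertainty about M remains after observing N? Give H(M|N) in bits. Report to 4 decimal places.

Chain rule: H(M|N) = H(M,N) − H(N).
Marginals: p(M) = (0.7800, 0.2200), p(N) = (0.6400, 0.3600).
H(M,N) = 1.5550 bits; H(N) = 0.9427 bits.
H(M|N) = 1.5550 − 0.9427 = 0.6123 bits.

0.6123 bits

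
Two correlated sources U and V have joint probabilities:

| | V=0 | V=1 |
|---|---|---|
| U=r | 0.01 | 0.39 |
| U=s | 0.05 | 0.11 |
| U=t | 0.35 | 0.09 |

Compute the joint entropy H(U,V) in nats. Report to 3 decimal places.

1.390 nats

H(U,V) = −Σ p(x,y)·ln p(x,y) over all 6 cells.
  cell (r,0): −0.01·ln0.01 = 0.0461
  cell (r,1): −0.39·ln0.39 = 0.3672
  cell (s,0): −0.05·ln0.05 = 0.1498
  cell (s,1): −0.11·ln0.11 = 0.2428
  cell (t,0): −0.35·ln0.35 = 0.3674
  cell (t,1): −0.09·ln0.09 = 0.2167
Sum = 1.390 nats.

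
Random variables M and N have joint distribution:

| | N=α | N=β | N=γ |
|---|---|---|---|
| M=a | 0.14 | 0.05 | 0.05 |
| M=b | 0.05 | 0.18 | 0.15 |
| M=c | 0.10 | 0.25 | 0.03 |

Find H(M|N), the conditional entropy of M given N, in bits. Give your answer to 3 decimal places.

1.371 bits

Chain rule: H(M|N) = H(M,N) − H(N).
Marginals: p(M) = (0.2400, 0.3800, 0.3800), p(N) = (0.2900, 0.4800, 0.2300).
H(M,N) = 2.8852 bits; H(N) = 1.5138 bits.
H(M|N) = 2.8852 − 1.5138 = 1.371 bits.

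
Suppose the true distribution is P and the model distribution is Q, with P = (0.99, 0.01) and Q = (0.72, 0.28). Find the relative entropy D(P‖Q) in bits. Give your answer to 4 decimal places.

D(P‖Q) = Σ p·log₂(p/q).
  0.99·log₂(0.99/0.72) = 0.45484
  0.01·log₂(0.01/0.28) = -0.04807
D(P‖Q) = 0.4068 bits.

0.4068 bits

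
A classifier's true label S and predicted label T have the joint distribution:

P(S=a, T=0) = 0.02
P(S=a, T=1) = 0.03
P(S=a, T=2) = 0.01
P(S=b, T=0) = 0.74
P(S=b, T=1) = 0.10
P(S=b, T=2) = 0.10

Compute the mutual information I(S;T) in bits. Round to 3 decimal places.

Marginals: p(S) = (0.0600, 0.9400), p(T) = (0.7600, 0.1300, 0.1100).
I(S;T) = H(S) + H(T) − H(S,T).
H(S) = 0.3274, H(T) = 1.0338, H(S,T) = 1.3169.
I(S;T) = 0.3274 + 1.0338 − 1.3169 = 0.044 bits.

0.044 bits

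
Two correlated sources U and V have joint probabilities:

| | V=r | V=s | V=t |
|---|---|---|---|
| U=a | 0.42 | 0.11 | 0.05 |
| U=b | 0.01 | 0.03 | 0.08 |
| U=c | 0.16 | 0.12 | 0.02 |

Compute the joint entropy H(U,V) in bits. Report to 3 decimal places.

2.505 bits

H(U,V) = −Σ p(x,y)·log₂ p(x,y) over all 9 cells.
  cell (a,r): −0.42·log₂0.42 = 0.5256
  cell (a,s): −0.11·log₂0.11 = 0.3503
  cell (a,t): −0.05·log₂0.05 = 0.2161
  cell (b,r): −0.01·log₂0.01 = 0.0664
  cell (b,s): −0.03·log₂0.03 = 0.1518
  cell (b,t): −0.08·log₂0.08 = 0.2915
  cell (c,r): −0.16·log₂0.16 = 0.4230
  cell (c,s): −0.12·log₂0.12 = 0.3671
  cell (c,t): −0.02·log₂0.02 = 0.1129
Sum = 2.505 bits.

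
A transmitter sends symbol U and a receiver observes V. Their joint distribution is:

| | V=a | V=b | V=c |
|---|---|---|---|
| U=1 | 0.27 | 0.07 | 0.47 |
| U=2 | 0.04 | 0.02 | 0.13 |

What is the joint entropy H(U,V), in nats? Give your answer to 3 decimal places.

H(U,V) = −Σ p(x,y)·ln p(x,y) over all 6 cells.
  cell (1,a): −0.27·ln0.27 = 0.3535
  cell (1,b): −0.07·ln0.07 = 0.1861
  cell (1,c): −0.47·ln0.47 = 0.3549
  cell (2,a): −0.04·ln0.04 = 0.1288
  cell (2,b): −0.02·ln0.02 = 0.0782
  cell (2,c): −0.13·ln0.13 = 0.2652
Sum = 1.367 nats.

1.367 nats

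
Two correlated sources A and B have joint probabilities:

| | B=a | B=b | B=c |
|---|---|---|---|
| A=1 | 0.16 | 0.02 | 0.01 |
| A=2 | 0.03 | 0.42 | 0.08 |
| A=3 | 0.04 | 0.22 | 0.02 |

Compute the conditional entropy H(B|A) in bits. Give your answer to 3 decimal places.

Marginals: p(A) = (0.1900, 0.5300, 0.2800), p(B) = (0.2300, 0.6600, 0.1100).
H(B|A) = Σ p(A) · H(B|A=·).
  A=1: p=0.1900, H(B|A=1) = 0.7742
  A=2: p=0.5300, H(B|A=2) = 0.9122
  A=3: p=0.2800, H(B|A=3) = 0.9464
Weighted sum = 0.896 bits.

0.896 bits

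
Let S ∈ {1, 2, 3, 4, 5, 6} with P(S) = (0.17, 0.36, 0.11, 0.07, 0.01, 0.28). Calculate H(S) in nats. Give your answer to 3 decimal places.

H(S) = −Σ p·ln p.
  −(0.17)·ln(0.17) = 0.3012
  −(0.36)·ln(0.36) = 0.3678
  −(0.11)·ln(0.11) = 0.2428
  −(0.07)·ln(0.07) = 0.1861
  −(0.01)·ln(0.01) = 0.0461
  −(0.28)·ln(0.28) = 0.3564
Sum: 0.3012 + 0.3678 + 0.2428 + 0.1861 + 0.0461 + 0.3564 = 1.500 nats.

1.500 nats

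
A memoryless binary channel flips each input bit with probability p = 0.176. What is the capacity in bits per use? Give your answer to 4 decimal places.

Binary symmetric channel: C = 1 − h₂(ε) where h₂ is the binary entropy function.
h₂(0.176) = −0.176·log₂0.176 − 0.824·log₂0.824 = 0.6712.
C = 1 − 0.6712 = 0.3288 bits per channel use.

0.3288 bits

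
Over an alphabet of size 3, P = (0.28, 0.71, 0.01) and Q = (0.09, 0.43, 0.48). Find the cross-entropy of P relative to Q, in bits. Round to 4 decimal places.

1.8478 bits

H(P,Q) = −Σ p·log₂ q.
  −0.28·log₂(0.09) = 0.97270
  −0.71·log₂(0.43) = 0.86449
  −0.01·log₂(0.48) = 0.01059
H(P,Q) = 1.8478 bits.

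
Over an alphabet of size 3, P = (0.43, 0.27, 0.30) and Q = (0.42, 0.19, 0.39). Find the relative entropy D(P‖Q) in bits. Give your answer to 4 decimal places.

0.0379 bits

D(P‖Q) = Σ p·log₂(p/q).
  0.43·log₂(0.43/0.42) = 0.01460
  0.27·log₂(0.27/0.19) = 0.13688
  0.30·log₂(0.30/0.39) = -0.11355
D(P‖Q) = 0.0379 bits.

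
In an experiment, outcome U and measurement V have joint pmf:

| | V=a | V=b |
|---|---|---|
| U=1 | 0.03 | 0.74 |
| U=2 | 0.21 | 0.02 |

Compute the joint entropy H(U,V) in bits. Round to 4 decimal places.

1.0589 bits

H(U,V) = −Σ p(x,y)·log₂ p(x,y) over all 4 cells.
  cell (1,a): −0.03·log₂0.03 = 0.15177
  cell (1,b): −0.74·log₂0.74 = 0.32146
  cell (2,a): −0.21·log₂0.21 = 0.47282
  cell (2,b): −0.02·log₂0.02 = 0.11288
Sum = 1.0589 bits.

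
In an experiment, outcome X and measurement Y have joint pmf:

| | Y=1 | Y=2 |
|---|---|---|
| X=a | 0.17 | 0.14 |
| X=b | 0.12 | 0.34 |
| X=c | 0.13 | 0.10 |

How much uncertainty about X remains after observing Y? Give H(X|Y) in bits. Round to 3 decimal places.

1.461 bits

Marginals: p(X) = (0.3100, 0.4600, 0.2300), p(Y) = (0.4200, 0.5800).
H(X|Y) = Σ p(Y) · H(X|Y=·).
  Y=1: p=0.4200, H(X|Y=1) = 1.5682
  Y=2: p=0.5800, H(X|Y=2) = 1.3839
Weighted sum = 1.461 bits.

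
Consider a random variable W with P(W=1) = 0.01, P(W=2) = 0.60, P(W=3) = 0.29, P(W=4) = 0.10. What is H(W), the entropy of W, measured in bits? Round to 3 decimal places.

1.359 bits

H(W) = −Σ p·log₂ p.
  −(0.01)·log₂(0.01) = 0.0664
  −(0.60)·log₂(0.60) = 0.4422
  −(0.29)·log₂(0.29) = 0.5179
  −(0.10)·log₂(0.10) = 0.3322
Sum: 0.0664 + 0.4422 + 0.5179 + 0.3322 = 1.359 bits.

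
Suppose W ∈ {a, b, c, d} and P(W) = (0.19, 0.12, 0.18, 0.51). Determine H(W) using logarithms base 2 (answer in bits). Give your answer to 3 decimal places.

1.763 bits

H(W) = −Σ p·log₂ p.
  −(0.19)·log₂(0.19) = 0.4552
  −(0.12)·log₂(0.12) = 0.3671
  −(0.18)·log₂(0.18) = 0.4453
  −(0.51)·log₂(0.51) = 0.4954
Sum: 0.4552 + 0.3671 + 0.4453 + 0.4954 = 1.763 bits.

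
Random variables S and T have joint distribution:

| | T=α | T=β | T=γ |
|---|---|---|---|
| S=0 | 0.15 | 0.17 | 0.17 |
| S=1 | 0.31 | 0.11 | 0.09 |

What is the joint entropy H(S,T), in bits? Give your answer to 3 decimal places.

2.466 bits

H(S,T) = −Σ p(x,y)·log₂ p(x,y) over all 6 cells.
  cell (0,α): −0.15·log₂0.15 = 0.4105
  cell (0,β): −0.17·log₂0.17 = 0.4346
  cell (0,γ): −0.17·log₂0.17 = 0.4346
  cell (1,α): −0.31·log₂0.31 = 0.5238
  cell (1,β): −0.11·log₂0.11 = 0.3503
  cell (1,γ): −0.09·log₂0.09 = 0.3127
Sum = 2.466 bits.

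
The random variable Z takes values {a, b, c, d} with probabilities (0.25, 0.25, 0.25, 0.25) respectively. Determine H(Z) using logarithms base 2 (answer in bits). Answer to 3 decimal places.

2.000 bits

H(Z) = −Σ p·log₂ p.
  −(0.25)·log₂(0.25) = 0.5000
  −(0.25)·log₂(0.25) = 0.5000
  −(0.25)·log₂(0.25) = 0.5000
  −(0.25)·log₂(0.25) = 0.5000
Sum: 0.5000 + 0.5000 + 0.5000 + 0.5000 = 2.000 bits.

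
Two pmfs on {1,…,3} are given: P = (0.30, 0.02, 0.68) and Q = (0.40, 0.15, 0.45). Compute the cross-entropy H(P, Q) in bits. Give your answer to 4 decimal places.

H(P,Q) = −Σ p·log₂ q.
  −0.30·log₂(0.40) = 0.39658
  −0.02·log₂(0.15) = 0.05474
  −0.68·log₂(0.45) = 0.78336
H(P,Q) = 1.2347 bits.

1.2347 bits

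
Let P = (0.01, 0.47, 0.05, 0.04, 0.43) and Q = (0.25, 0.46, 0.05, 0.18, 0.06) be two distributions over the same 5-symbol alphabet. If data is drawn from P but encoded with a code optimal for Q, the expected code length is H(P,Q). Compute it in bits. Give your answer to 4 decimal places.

2.6069 bits

H(P,Q) = −Σ p·log₂ q.
  −0.01·log₂(0.25) = 0.02000
  −0.47·log₂(0.46) = 0.52654
  −0.05·log₂(0.05) = 0.21610
  −0.04·log₂(0.18) = 0.09896
  −0.43·log₂(0.06) = 1.74532
H(P,Q) = 2.6069 bits.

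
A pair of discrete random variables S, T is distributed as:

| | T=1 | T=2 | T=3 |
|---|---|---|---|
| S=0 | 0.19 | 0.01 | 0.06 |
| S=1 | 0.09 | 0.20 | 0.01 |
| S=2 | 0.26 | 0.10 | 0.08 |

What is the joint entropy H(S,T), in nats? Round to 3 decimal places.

1.898 nats

H(S,T) = −Σ p(x,y)·ln p(x,y) over all 9 cells.
  cell (0,1): −0.19·ln0.19 = 0.3155
  cell (0,2): −0.01·ln0.01 = 0.0461
  cell (0,3): −0.06·ln0.06 = 0.1688
  cell (1,1): −0.09·ln0.09 = 0.2167
  cell (1,2): −0.20·ln0.20 = 0.3219
  cell (1,3): −0.01·ln0.01 = 0.0461
  cell (2,1): −0.26·ln0.26 = 0.3502
  cell (2,2): −0.10·ln0.10 = 0.2303
  cell (2,3): −0.08·ln0.08 = 0.2021
Sum = 1.898 nats.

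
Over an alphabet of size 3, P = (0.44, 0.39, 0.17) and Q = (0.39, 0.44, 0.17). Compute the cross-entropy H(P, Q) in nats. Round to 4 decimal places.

H(P,Q) = −Σ p·ln q.
  −0.44·ln(0.39) = 0.41431
  −0.39·ln(0.44) = 0.32018
  −0.17·ln(0.17) = 0.30123
H(P,Q) = 1.0357 nats.

1.0357 nats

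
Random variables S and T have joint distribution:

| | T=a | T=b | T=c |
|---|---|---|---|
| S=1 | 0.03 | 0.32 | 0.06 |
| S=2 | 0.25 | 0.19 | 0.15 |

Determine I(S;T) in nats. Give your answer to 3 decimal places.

Marginals: p(S) = (0.4100, 0.5900), p(T) = (0.2800, 0.5100, 0.2100).
I(S;T) = H(S) + H(T) − H(S,T).
H(S) = 0.6769, H(T) = 1.0276, H(S,T) = 1.5853.
I(S;T) = 0.6769 + 1.0276 − 1.5853 = 0.119 nats.

0.119 nats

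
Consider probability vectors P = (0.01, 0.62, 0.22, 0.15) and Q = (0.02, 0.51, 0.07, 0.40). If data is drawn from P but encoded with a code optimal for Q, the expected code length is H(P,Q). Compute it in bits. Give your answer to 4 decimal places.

1.7010 bits

H(P,Q) = −Σ p·log₂ q.
  −0.01·log₂(0.02) = 0.05644
  −0.62·log₂(0.51) = 0.60229
  −0.22·log₂(0.07) = 0.84403
  −0.15·log₂(0.40) = 0.19829
H(P,Q) = 1.7010 bits.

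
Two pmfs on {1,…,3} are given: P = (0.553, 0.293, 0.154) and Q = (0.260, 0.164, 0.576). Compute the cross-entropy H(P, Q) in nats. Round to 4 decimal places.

H(P,Q) = −Σ p·ln q.
  −0.553·ln(0.260) = 0.74493
  −0.293·ln(0.164) = 0.52971
  −0.154·ln(0.576) = 0.08495
H(P,Q) = 1.3596 nats.

1.3596 nats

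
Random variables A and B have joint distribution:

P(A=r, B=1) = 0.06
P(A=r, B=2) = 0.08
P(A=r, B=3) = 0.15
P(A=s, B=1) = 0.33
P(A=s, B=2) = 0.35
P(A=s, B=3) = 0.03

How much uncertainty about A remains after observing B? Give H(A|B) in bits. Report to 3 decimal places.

Marginals: p(A) = (0.2900, 0.7100), p(B) = (0.3900, 0.4300, 0.1800).
H(A|B) = Σ p(B) · H(A|B=·).
  B=1: p=0.3900, H(A|B=1) = 0.6194
  B=2: p=0.4300, H(A|B=2) = 0.6931
  B=3: p=0.1800, H(A|B=3) = 0.6500
Weighted sum = 0.657 bits.

0.657 bits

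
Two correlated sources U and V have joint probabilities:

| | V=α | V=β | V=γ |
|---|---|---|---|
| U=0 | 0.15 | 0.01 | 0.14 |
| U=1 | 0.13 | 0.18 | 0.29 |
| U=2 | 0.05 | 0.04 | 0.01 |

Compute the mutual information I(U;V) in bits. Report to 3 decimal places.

0.144 bits

Marginals: p(U) = (0.3000, 0.6000, 0.1000), p(V) = (0.3300, 0.2300, 0.4400).
I(U;V) = Σ p(x,y)·log₂[p(x,y)/(p(x)p(y))].
  (0,α): 0.15·log₂(1.5152) = 0.0899
  (0,β): 0.01·log₂(0.1449) = -0.0279
  (0,γ): 0.14·log₂(1.0606) = 0.0119
  (1,α): 0.13·log₂(0.6566) = -0.0789
  (1,β): 0.18·log₂(1.3043) = 0.0690
  (1,γ): 0.29·log₂(1.0985) = 0.0393
  (2,α): 0.05·log₂(1.5152) = 0.0300
  (2,β): 0.04·log₂(1.7391) = 0.0319
  (2,γ): 0.01·log₂(0.2273) = -0.0214
Sum = 0.144 bits.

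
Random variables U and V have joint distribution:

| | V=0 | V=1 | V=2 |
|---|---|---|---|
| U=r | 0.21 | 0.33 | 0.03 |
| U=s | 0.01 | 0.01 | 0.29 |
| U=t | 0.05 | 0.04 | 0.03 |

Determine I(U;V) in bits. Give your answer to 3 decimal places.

0.567 bits

Marginals: p(U) = (0.5700, 0.3100, 0.1200), p(V) = (0.2700, 0.3800, 0.3500).
I(U;V) = H(U) + H(V) − H(U,V).
H(U) = 1.3531, H(V) = 1.5706, H(U,V) = 2.3568.
I(U;V) = 1.3531 + 1.5706 − 2.3568 = 0.567 bits.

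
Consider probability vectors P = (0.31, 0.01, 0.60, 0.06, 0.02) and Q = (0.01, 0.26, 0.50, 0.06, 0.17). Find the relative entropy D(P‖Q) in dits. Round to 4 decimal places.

D(P‖Q) = Σ p·log₁₀(p/q).
  0.31·log₁₀(0.31/0.01) = 0.46232
  0.01·log₁₀(0.01/0.26) = -0.01415
  0.60·log₁₀(0.60/0.50) = 0.04751
  0.06·log₁₀(0.06/0.06) = 0.00000
  0.02·log₁₀(0.02/0.17) = -0.01859
D(P‖Q) = 0.4771 dits.

0.4771 dits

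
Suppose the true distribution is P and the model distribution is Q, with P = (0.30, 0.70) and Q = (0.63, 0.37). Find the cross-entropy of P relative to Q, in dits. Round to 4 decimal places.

H(P,Q) = −Σ p·log₁₀ q.
  −0.30·log₁₀(0.63) = 0.06020
  −0.70·log₁₀(0.37) = 0.30226
H(P,Q) = 0.3625 dits.

0.3625 dits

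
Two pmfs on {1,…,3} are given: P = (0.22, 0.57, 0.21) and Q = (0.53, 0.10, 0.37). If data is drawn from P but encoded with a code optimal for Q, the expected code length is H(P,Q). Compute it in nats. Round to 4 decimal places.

H(P,Q) = −Σ p·ln q.
  −0.22·ln(0.53) = 0.13967
  −0.57·ln(0.10) = 1.31247
  −0.21·ln(0.37) = 0.20879
H(P,Q) = 1.6609 nats.

1.6609 nats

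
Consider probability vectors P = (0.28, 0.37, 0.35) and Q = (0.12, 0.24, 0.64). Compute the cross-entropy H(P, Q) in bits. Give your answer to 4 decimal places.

H(P,Q) = −Σ p·log₂ q.
  −0.28·log₂(0.12) = 0.85649
  −0.37·log₂(0.24) = 0.76179
  −0.35·log₂(0.64) = 0.22535
H(P,Q) = 1.8436 bits.

1.8436 bits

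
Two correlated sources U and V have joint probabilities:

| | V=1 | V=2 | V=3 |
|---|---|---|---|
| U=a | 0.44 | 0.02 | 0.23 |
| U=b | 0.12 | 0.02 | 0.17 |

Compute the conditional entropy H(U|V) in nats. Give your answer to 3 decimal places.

Chain rule: H(U|V) = H(U,V) − H(V).
Marginals: p(U) = (0.6900, 0.3100), p(V) = (0.5600, 0.0400, 0.4000).
H(U,V) = 1.4114 nats; H(V) = 0.8200 nats.
H(U|V) = 1.4114 − 0.8200 = 0.591 nats.

0.591 nats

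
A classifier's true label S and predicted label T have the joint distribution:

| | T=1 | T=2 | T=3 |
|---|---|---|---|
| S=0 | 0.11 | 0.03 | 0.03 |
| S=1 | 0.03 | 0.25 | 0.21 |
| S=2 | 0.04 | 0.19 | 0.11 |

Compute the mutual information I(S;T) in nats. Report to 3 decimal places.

0.129 nats

Marginals: p(S) = (0.1700, 0.4900, 0.3400), p(T) = (0.1800, 0.4700, 0.3500).
I(S;T) = Σ p(x,y)·ln[p(x,y)/(p(x)p(y))].
  (0,1): 0.11·ln(3.5948) = 0.1407
  (0,2): 0.03·ln(0.3755) = -0.0294
  (0,3): 0.03·ln(0.5042) = -0.0205
  (1,1): 0.03·ln(0.3401) = -0.0324
  (1,2): 0.25·ln(1.0855) = 0.0205
  (1,3): 0.21·ln(1.2245) = 0.0425
  (2,1): 0.04·ln(0.6536) = -0.0170
  (2,2): 0.19·ln(1.1890) = 0.0329
  (2,3): 0.11·ln(0.9244) = -0.0087
Sum = 0.129 nats.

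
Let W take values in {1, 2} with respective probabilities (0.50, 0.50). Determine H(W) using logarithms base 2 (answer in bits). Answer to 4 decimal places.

H(W) = −Σ p·log₂ p.
  −(0.50)·log₂(0.50) = 0.50000
  −(0.50)·log₂(0.50) = 0.50000
Sum: 0.50000 + 0.50000 = 1.0000 bits.

1.0000 bits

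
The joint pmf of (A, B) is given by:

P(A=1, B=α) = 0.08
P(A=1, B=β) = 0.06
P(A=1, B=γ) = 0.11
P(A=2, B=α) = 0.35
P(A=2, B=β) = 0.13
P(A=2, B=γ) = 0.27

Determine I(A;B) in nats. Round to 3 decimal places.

0.009 nats

Marginals: p(A) = (0.2500, 0.7500), p(B) = (0.4300, 0.1900, 0.3800).
I(A;B) = Σ p(x,y)·ln[p(x,y)/(p(x)p(y))].
  (1,α): 0.08·ln(0.7442) = -0.0236
  (1,β): 0.06·ln(1.2632) = 0.0140
  (1,γ): 0.11·ln(1.1579) = 0.0161
  (2,α): 0.35·ln(1.0853) = 0.0286
  (2,β): 0.13·ln(0.9123) = -0.0119
  (2,γ): 0.27·ln(0.9474) = -0.0146
Sum = 0.009 nats.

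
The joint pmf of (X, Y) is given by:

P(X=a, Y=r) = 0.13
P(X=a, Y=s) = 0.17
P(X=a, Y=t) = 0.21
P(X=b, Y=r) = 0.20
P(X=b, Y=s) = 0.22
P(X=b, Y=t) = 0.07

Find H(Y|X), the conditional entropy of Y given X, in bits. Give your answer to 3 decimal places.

Chain rule: H(Y|X) = H(X,Y) − H(X).
Marginals: p(X) = (0.5100, 0.4900), p(Y) = (0.3300, 0.3900, 0.2800).
H(X,Y) = 2.5036 bits; H(X) = 0.9997 bits.
H(Y|X) = 2.5036 − 0.9997 = 1.504 bits.

1.504 bits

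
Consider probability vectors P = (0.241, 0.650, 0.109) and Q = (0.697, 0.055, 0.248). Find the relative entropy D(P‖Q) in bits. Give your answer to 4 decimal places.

D(P‖Q) = Σ p·log₂(p/q).
  0.241·log₂(0.241/0.697) = -0.36924
  0.650·log₂(0.650/0.055) = 2.31591
  0.109·log₂(0.109/0.248) = -0.12928
D(P‖Q) = 1.8174 bits.

1.8174 bits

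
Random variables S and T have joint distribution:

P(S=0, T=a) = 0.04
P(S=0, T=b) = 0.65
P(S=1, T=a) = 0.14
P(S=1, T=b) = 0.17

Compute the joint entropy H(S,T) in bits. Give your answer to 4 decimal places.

H(S,T) = −Σ p(x,y)·log₂ p(x,y) over all 4 cells.
  cell (0,a): −0.04·log₂0.04 = 0.18575
  cell (0,b): −0.65·log₂0.65 = 0.40397
  cell (1,a): −0.14·log₂0.14 = 0.39711
  cell (1,b): −0.17·log₂0.17 = 0.43459
Sum = 1.4214 bits.

1.4214 bits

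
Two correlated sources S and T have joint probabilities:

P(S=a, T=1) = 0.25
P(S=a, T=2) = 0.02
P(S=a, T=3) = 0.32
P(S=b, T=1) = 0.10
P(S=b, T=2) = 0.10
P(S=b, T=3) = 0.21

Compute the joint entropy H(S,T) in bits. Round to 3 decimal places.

H(S,T) = −Σ p(x,y)·log₂ p(x,y) over all 6 cells.
  cell (a,1): −0.25·log₂0.25 = 0.5000
  cell (a,2): −0.02·log₂0.02 = 0.1129
  cell (a,3): −0.32·log₂0.32 = 0.5260
  cell (b,1): −0.10·log₂0.10 = 0.3322
  cell (b,2): −0.10·log₂0.10 = 0.3322
  cell (b,3): −0.21·log₂0.21 = 0.4728
Sum = 2.276 bits.

2.276 bits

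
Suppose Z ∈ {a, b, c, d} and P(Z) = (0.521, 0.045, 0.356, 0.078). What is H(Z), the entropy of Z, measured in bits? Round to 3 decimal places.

H(Z) = −Σ p·log₂ p.
  −(0.521)·log₂(0.521) = 0.4901
  −(0.045)·log₂(0.045) = 0.2013
  −(0.356)·log₂(0.356) = 0.5305
  −(0.078)·log₂(0.078) = 0.2871
Sum: 0.4901 + 0.2013 + 0.5305 + 0.2871 = 1.509 bits.

1.509 bits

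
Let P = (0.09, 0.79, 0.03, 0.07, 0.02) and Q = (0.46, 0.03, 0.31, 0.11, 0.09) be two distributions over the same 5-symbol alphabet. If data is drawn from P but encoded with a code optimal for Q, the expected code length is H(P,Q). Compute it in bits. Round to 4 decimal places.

H(P,Q) = −Σ p·log₂ q.
  −0.09·log₂(0.46) = 0.10083
  −0.79·log₂(0.03) = 3.99653
  −0.03·log₂(0.31) = 0.05069
  −0.07·log₂(0.11) = 0.22291
  −0.02·log₂(0.09) = 0.06948
H(P,Q) = 4.4404 bits.

4.4404 bits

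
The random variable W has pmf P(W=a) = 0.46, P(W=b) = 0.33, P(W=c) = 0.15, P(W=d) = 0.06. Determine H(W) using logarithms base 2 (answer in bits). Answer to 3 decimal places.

H(W) = −Σ p·log₂ p.
  −(0.46)·log₂(0.46) = 0.5153
  −(0.33)·log₂(0.33) = 0.5278
  −(0.15)·log₂(0.15) = 0.4105
  −(0.06)·log₂(0.06) = 0.2435
Sum: 0.5153 + 0.5278 + 0.4105 + 0.2435 = 1.697 bits.

1.697 bits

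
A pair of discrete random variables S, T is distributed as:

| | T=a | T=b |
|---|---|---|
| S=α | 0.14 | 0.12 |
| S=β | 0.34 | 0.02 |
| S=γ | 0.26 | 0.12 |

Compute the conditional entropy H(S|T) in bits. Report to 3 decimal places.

1.452 bits

Marginals: p(S) = (0.2600, 0.3600, 0.3800), p(T) = (0.7400, 0.2600).
H(S|T) = Σ p(T) · H(S|T=·).
  T=a: p=0.7400, H(S|T=a) = 1.5002
  T=b: p=0.2600, H(S|T=b) = 1.3143
Weighted sum = 1.452 bits.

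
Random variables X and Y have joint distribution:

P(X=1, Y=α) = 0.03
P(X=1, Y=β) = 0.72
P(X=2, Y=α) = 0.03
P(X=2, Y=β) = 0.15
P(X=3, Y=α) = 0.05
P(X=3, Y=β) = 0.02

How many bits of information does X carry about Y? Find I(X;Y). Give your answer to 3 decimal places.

0.141 bits

Marginals: p(X) = (0.7500, 0.1800, 0.0700), p(Y) = (0.1100, 0.8900).
I(X;Y) = H(X) + H(Y) − H(X,Y).
H(X) = 1.0251, H(Y) = 0.4999, H(X,Y) = 1.3843.
I(X;Y) = 1.0251 + 0.4999 − 1.3843 = 0.141 bits.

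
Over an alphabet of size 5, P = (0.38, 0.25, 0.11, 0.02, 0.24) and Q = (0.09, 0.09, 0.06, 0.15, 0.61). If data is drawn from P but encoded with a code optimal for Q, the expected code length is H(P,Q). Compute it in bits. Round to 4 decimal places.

2.8609 bits

H(P,Q) = −Σ p·log₂ q.
  −0.38·log₂(0.09) = 1.32009
  −0.25·log₂(0.09) = 0.86848
  −0.11·log₂(0.06) = 0.44648
  −0.02·log₂(0.15) = 0.05474
  −0.24·log₂(0.61) = 0.17115
H(P,Q) = 2.8609 bits.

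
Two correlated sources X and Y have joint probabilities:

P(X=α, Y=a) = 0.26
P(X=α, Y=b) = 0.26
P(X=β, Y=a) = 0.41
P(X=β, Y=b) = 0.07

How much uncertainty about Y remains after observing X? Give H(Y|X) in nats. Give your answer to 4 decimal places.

Marginals: p(X) = (0.5200, 0.4800), p(Y) = (0.6700, 0.3300).
H(Y|X) = Σ p(X) · H(Y|X=·).
  X=α: p=0.5200, H(Y|X=α) = 0.6931
  X=β: p=0.4800, H(Y|X=β) = 0.4154
Weighted sum = 0.5598 nats.

0.5598 nats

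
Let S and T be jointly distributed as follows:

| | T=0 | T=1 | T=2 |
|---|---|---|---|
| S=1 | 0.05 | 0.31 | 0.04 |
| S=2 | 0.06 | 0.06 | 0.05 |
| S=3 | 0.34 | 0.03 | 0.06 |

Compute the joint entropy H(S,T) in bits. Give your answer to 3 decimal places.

2.553 bits

H(S,T) = −Σ p(x,y)·log₂ p(x,y) over all 9 cells.
  cell (1,0): −0.05·log₂0.05 = 0.2161
  cell (1,1): −0.31·log₂0.31 = 0.5238
  cell (1,2): −0.04·log₂0.04 = 0.1858
  cell (2,0): −0.06·log₂0.06 = 0.2435
  cell (2,1): −0.06·log₂0.06 = 0.2435
  cell (2,2): −0.05·log₂0.05 = 0.2161
  cell (3,0): −0.34·log₂0.34 = 0.5292
  cell (3,1): −0.03·log₂0.03 = 0.1518
  cell (3,2): −0.06·log₂0.06 = 0.2435
Sum = 2.553 bits.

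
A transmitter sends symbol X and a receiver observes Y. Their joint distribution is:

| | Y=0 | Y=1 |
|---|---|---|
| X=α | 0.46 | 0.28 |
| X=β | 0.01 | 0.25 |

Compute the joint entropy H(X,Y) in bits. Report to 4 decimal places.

1.5960 bits

H(X,Y) = −Σ p(x,y)·log₂ p(x,y) over all 4 cells.
  cell (α,0): −0.46·log₂0.46 = 0.51534
  cell (α,1): −0.28·log₂0.28 = 0.51422
  cell (β,0): −0.01·log₂0.01 = 0.06644
  cell (β,1): −0.25·log₂0.25 = 0.50000
Sum = 1.5960 bits.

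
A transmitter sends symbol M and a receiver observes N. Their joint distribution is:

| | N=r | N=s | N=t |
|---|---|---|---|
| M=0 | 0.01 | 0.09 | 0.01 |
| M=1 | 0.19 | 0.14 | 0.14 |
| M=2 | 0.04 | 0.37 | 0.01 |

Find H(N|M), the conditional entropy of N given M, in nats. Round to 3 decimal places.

Chain rule: H(N|M) = H(M,N) − H(M).
Marginals: p(M) = (0.1100, 0.4700, 0.4200), p(N) = (0.2400, 0.6000, 0.1600).
H(M,N) = 1.7175 nats; H(M) = 0.9620 nats.
H(N|M) = 1.7175 − 0.9620 = 0.756 nats.

0.756 nats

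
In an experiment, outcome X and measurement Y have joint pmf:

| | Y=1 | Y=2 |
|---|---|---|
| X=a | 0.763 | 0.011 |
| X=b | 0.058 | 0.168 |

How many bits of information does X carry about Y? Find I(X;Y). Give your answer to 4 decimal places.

0.4089 bits

Marginals: p(X) = (0.7740, 0.2260), p(Y) = (0.8210, 0.1790).
I(X;Y) = Σ p(x,y)·log₂[p(x,y)/(p(x)p(y))].
  (a,1): 0.763·log₂(1.2007) = 0.20135
  (a,2): 0.011·log₂(0.0794) = -0.04020
  (b,1): 0.058·log₂(0.3126) = -0.09730
  (b,2): 0.168·log₂(4.1529) = 0.34509
Sum = 0.4089 bits.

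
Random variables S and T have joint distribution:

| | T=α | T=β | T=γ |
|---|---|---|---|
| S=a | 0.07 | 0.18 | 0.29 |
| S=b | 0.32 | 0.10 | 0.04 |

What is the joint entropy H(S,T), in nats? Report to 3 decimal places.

H(S,T) = −Σ p(x,y)·ln p(x,y) over all 6 cells.
  cell (a,α): −0.07·ln0.07 = 0.1861
  cell (a,β): −0.18·ln0.18 = 0.3087
  cell (a,γ): −0.29·ln0.29 = 0.3590
  cell (b,α): −0.32·ln0.32 = 0.3646
  cell (b,β): −0.10·ln0.10 = 0.2303
  cell (b,γ): −0.04·ln0.04 = 0.1288
Sum = 1.577 nats.

1.577 nats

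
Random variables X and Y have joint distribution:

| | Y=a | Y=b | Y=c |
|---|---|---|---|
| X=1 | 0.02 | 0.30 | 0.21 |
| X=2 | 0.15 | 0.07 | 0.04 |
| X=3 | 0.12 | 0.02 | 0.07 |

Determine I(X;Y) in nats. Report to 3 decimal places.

Marginals: p(X) = (0.5300, 0.2600, 0.2100), p(Y) = (0.2900, 0.3900, 0.3200).
I(X;Y) = H(X) + H(Y) − H(X,Y).
H(X) = 1.0145, H(Y) = 1.0908, H(X,Y) = 1.8855.
I(X;Y) = 1.0145 + 1.0908 − 1.8855 = 0.220 nats.

0.220 nats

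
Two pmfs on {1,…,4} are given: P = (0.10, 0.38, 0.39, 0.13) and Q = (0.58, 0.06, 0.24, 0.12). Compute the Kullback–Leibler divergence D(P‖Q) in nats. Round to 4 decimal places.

0.7254 nats

D(P‖Q) = Σ p·ln(p/q).
  0.10·ln(0.10/0.58) = -0.17579
  0.38·ln(0.38/0.06) = 0.70141
  0.39·ln(0.39/0.24) = 0.18935
  0.13·ln(0.13/0.12) = 0.01041
D(P‖Q) = 0.7254 nats.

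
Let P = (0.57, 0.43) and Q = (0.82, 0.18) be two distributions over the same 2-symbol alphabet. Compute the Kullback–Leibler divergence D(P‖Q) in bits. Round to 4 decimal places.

0.2412 bits

D(P‖Q) = Σ p·log₂(p/q).
  0.57·log₂(0.57/0.82) = -0.29906
  0.43·log₂(0.43/0.18) = 0.54023
D(P‖Q) = 0.2412 bits.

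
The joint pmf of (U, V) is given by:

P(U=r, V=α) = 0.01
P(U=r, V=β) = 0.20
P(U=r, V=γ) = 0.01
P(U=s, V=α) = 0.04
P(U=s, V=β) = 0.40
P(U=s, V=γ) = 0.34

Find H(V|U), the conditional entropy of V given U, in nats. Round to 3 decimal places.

Chain rule: H(V|U) = H(U,V) − H(U).
Marginals: p(U) = (0.2200, 0.7800), p(V) = (0.0500, 0.6000, 0.3500).
H(U,V) = 1.2761 nats; H(U) = 0.5269 nats.
H(V|U) = 1.2761 − 0.5269 = 0.749 nats.

0.749 nats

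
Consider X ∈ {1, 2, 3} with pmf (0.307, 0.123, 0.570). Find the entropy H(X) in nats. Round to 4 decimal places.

H(X) = −Σ p·ln p.
  −(0.307)·ln(0.307) = 0.36254
  −(0.123)·ln(0.123) = 0.25776
  −(0.570)·ln(0.570) = 0.32041
Sum: 0.36254 + 0.25776 + 0.32041 = 0.9407 nats.

0.9407 nats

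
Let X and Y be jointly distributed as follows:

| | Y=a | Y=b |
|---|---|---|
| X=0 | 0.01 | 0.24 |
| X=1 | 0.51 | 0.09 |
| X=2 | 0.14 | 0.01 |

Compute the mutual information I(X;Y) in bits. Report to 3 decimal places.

Marginals: p(X) = (0.2500, 0.6000, 0.1500), p(Y) = (0.6600, 0.3400).
I(X;Y) = Σ p(x,y)·log₂[p(x,y)/(p(x)p(y))].
  (0,a): 0.01·log₂(0.0606) = -0.0404
  (0,b): 0.24·log₂(2.8235) = 0.3594
  (1,a): 0.51·log₂(1.2879) = 0.1861
  (1,b): 0.09·log₂(0.4412) = -0.1063
  (2,a): 0.14·log₂(1.4141) = 0.0700
  (2,b): 0.01·log₂(0.1961) = -0.0235
Sum = 0.445 bits.

0.445 bits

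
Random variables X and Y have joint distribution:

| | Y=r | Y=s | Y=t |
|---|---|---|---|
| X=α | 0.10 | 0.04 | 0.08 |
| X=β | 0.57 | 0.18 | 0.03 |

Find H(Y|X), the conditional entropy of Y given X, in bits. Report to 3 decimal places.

1.109 bits

Marginals: p(X) = (0.2200, 0.7800), p(Y) = (0.6700, 0.2200, 0.1100).
H(Y|X) = Σ p(X) · H(Y|X=·).
  X=α: p=0.2200, H(Y|X=α) = 1.4949
  X=β: p=0.7800, H(Y|X=β) = 0.9997
Weighted sum = 1.109 bits.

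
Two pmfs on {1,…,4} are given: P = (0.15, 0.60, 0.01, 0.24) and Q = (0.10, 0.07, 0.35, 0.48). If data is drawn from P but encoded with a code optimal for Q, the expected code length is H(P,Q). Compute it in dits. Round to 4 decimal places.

H(P,Q) = −Σ p·log₁₀ q.
  −0.15·log₁₀(0.10) = 0.15000
  −0.60·log₁₀(0.07) = 0.69294
  −0.01·log₁₀(0.35) = 0.00456
  −0.24·log₁₀(0.48) = 0.07650
H(P,Q) = 0.9240 dits.

0.9240 dits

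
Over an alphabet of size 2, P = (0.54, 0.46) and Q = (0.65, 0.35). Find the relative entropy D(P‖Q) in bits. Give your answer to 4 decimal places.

0.0369 bits

D(P‖Q) = Σ p·log₂(p/q).
  0.54·log₂(0.54/0.65) = -0.14444
  0.46·log₂(0.46/0.35) = 0.18137
D(P‖Q) = 0.0369 bits.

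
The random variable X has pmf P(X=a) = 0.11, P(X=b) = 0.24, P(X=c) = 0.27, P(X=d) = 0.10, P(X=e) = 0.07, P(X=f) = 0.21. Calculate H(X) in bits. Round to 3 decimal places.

H(X) = −Σ p·log₂ p.
  −(0.11)·log₂(0.11) = 0.3503
  −(0.24)·log₂(0.24) = 0.4941
  −(0.27)·log₂(0.27) = 0.5100
  −(0.10)·log₂(0.10) = 0.3322
  −(0.07)·log₂(0.07) = 0.2686
  −(0.21)·log₂(0.21) = 0.4728
Sum: 0.3503 + 0.4941 + 0.5100 + 0.3322 + 0.2686 + 0.4728 = 2.428 bits.

2.428 bits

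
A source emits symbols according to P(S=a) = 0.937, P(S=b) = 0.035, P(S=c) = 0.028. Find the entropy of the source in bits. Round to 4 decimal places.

H(S) = −Σ p·log₂ p.
  −(0.937)·log₂(0.937) = 0.08796
  −(0.035)·log₂(0.035) = 0.16928
  −(0.028)·log₂(0.028) = 0.14444
Sum: 0.08796 + 0.16928 + 0.14444 = 0.4017 bits.

0.4017 bits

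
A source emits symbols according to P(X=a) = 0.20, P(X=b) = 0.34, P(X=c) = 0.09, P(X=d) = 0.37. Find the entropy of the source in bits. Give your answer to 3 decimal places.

1.837 bits

H(X) = −Σ p·log₂ p.
  −(0.20)·log₂(0.20) = 0.4644
  −(0.34)·log₂(0.34) = 0.5292
  −(0.09)·log₂(0.09) = 0.3127
  −(0.37)·log₂(0.37) = 0.5307
Sum: 0.4644 + 0.5292 + 0.3127 + 0.5307 = 1.837 bits.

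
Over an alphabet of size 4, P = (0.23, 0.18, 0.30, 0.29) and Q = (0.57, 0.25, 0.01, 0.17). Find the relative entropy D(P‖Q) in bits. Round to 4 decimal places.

D(P‖Q) = Σ p·log₂(p/q).
  0.23·log₂(0.23/0.57) = -0.30115
  0.18·log₂(0.18/0.25) = -0.08531
  0.30·log₂(0.30/0.01) = 1.47207
  0.29·log₂(0.29/0.17) = 0.22345
D(P‖Q) = 1.3091 bits.

1.3091 bits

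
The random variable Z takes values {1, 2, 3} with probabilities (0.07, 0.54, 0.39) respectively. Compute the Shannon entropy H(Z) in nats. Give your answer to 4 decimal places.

H(Z) = −Σ p·ln p.
  −(0.07)·ln(0.07) = 0.18615
  −(0.54)·ln(0.54) = 0.33274
  −(0.39)·ln(0.39) = 0.36723
Sum: 0.18615 + 0.33274 + 0.36723 = 0.8861 nats.

0.8861 nats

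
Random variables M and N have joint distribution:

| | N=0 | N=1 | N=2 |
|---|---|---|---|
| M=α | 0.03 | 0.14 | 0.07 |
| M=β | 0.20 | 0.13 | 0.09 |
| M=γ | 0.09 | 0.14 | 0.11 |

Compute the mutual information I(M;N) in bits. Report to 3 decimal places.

Marginals: p(M) = (0.2400, 0.4200, 0.3400), p(N) = (0.3200, 0.4100, 0.2700).
I(M;N) = Σ p(x,y)·log₂[p(x,y)/(p(x)p(y))].
  (α,0): 0.03·log₂(0.3906) = -0.0407
  (α,1): 0.14·log₂(1.4228) = 0.0712
  (α,2): 0.07·log₂(1.0802) = 0.0078
  (β,0): 0.20·log₂(1.4881) = 0.1147
  (β,1): 0.13·log₂(0.7549) = -0.0527
  (β,2): 0.09·log₂(0.7937) = -0.0300
  (γ,0): 0.09·log₂(0.8272) = -0.0246
  (γ,1): 0.14·log₂(1.0043) = 0.0009
  (γ,2): 0.11·log₂(1.1983) = 0.0287
Sum = 0.075 bits.

0.075 bits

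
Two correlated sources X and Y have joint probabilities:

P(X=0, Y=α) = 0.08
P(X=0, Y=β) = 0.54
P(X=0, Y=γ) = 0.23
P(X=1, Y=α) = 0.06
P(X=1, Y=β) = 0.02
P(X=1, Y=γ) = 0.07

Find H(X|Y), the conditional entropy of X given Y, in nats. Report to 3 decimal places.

Chain rule: H(X|Y) = H(X,Y) − H(Y).
Marginals: p(X) = (0.8500, 0.1500), p(Y) = (0.1400, 0.5600, 0.3000).
H(X,Y) = 1.3060 nats; H(Y) = 0.9611 nats.
H(X|Y) = 1.3060 − 0.9611 = 0.345 nats.

0.345 nats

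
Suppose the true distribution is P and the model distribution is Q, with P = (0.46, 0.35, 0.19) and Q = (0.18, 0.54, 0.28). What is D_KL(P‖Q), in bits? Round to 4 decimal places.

0.2974 bits

D(P‖Q) = Σ p·log₂(p/q).
  0.46·log₂(0.46/0.18) = 0.62267
  0.35·log₂(0.35/0.54) = -0.21896
  0.19·log₂(0.19/0.28) = -0.10629
D(P‖Q) = 0.2974 bits.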